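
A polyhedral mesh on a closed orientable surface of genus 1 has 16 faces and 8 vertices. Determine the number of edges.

24

For a closed orientable surface of genus 1, χ = 2 − 2·1 = 0.
E = V + F − (0) = 8 + 16 − (0) = 24.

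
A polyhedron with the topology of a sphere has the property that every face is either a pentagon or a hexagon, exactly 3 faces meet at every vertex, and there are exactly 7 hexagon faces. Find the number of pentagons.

Let x be the number of pentagons; then F = 7 + x.
Edge–face incidences: 2E = 6·7 + 5·x = 42 + 5x.
Every vertex has degree 3, so 3V = 2E.
Euler: V − E + F = 2 ⇒ (2E)/3 − E + (7 + x) = 2.
Multiply by 6: 2·(2E) − 3·(2E) + 6·(7 + x) = 12, i.e. 42 + 6x − (42 + 5x) = 12.
Collecting terms: x = 12.
Then 2E = 42 + 5·12 = 102, so E = 51, V = 2E/3 = 34, F = 7 + 12 = 19.

12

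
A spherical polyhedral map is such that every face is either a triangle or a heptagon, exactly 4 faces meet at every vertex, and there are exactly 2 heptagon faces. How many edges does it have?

Let x be the number of triangles; then F = 2 + x.
Edge–face incidences: 2E = 7·2 + 3·x = 14 + 3x.
Every vertex has degree 4, so 4V = 2E.
Euler: V − E + F = 2 ⇒ (2E)/4 − E + (2 + x) = 2.
Multiply by 8: 2·(2E) − 4·(2E) + 8·(2 + x) = 16, i.e. 16 + 8x − 2·(14 + 3x) = 16.
Collecting terms: 2x − 12 = 16, so 2x = 28, so x = 14.
Then 2E = 14 + 3·14 = 56, so E = 28, V = 2E/4 = 14, F = 2 + 14 = 16.

28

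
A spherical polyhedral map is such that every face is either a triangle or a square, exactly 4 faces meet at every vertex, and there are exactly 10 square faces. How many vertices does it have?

Let x be the number of triangles; then F = 10 + x.
Edge–face incidences: 2E = 4·10 + 3·x = 40 + 3x.
Every vertex has degree 4, so 4V = 2E.
Euler: V − E + F = 2 ⇒ (2E)/4 − E + (10 + x) = 2.
Multiply by 8: 2·(2E) − 4·(2E) + 8·(10 + x) = 16, i.e. 80 + 8x − 2·(40 + 3x) = 16.
Collecting terms: 2x = 16, so x = 8.
Then 2E = 40 + 3·8 = 64, so E = 32, V = 2E/4 = 16, F = 10 + 8 = 18.

16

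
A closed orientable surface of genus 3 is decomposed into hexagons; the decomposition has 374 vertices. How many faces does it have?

189

χ = 2 − 2·3 = -4, and every face is a hexagon so 6F = 2E.
V − E + F = -4 with E = 6F/2 gives 374 − (6/2 − 1)·F = -4, so F = 189 and E = 567.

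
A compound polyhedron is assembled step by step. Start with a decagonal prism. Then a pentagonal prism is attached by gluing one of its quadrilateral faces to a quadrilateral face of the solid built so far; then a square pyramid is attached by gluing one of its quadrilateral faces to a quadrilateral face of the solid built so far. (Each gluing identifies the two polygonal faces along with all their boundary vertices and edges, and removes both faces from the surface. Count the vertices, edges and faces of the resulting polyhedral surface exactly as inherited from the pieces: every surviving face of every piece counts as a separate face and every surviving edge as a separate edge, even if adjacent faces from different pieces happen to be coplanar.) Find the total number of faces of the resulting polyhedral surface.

A decagonal prism: V=20, E=30, F=12.
Attach a pentagonal prism (V=10, E=15, F=7) along a 4-gon: merge 4 vertices and 4 edges, delete both glued faces → V=26, E=41, F=17.
Attach a square pyramid (V=5, E=8, F=5) along a 4-gon: merge 4 vertices and 4 edges, delete both glued faces → V=27, E=45, F=20.
Check: V − E + F = 27 − 45 + 20 = 2.

20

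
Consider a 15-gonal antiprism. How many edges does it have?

An antiprism on an n-gon has two n-gon caps and 2n triangles: V = 2·15 = 30, E = 4·15 = 60, F = 2·15 + 2 = 32.
Check: V − E + F = 30 − 60 + 32 = 2.

60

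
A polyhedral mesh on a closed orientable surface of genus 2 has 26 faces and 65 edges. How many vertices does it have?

For a closed orientable surface of genus 2, χ = 2 − 2·2 = -2.
V = -2 + E − F = -2 + 65 − 26 = 37.

37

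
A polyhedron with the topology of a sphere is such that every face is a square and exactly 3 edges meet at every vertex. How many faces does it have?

Each face has 4 edges and each edge borders two faces, so 2E = 4F.
Each vertex has degree 3, so 3V = 2E and hence V = 4F/3.
Euler: V − E + F = 2 ⇒ (4F/3) − (4F/2) + F = 2.
Multiply by 6: (8 − 12 + 6)F = 12, i.e. 2F = 12.
So F = 6, E = 4·6/2 = 12, V = 4·6/3 = 8.

6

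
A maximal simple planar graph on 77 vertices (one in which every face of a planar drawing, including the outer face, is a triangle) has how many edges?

In a plane triangulation 3F = 2E and V − E + F = 2, so E = 3V − 6 = 3·77 − 6 = 225.

225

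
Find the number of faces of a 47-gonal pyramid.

A pyramid on an n-gon base has one n-gon and n triangles: V = 47 + 1 = 48, E = 2·47 = 94, F = 47 + 1 = 48.
Check: V − E + F = 48 − 94 + 48 = 2.

48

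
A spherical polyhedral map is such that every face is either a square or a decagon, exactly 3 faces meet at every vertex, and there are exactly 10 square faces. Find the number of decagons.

Let x be the number of decagons; then F = 10 + x.
Edge–face incidences: 2E = 4·10 + 10·x = 40 + 10x.
Every vertex has degree 3, so 3V = 2E.
Euler: V − E + F = 2 ⇒ (2E)/3 − E + (10 + x) = 2.
Multiply by 6: 2·(2E) − 3·(2E) + 6·(10 + x) = 12, i.e. 60 + 6x − (40 + 10x) = 12.
Collecting terms: −4x + 20 = 12, so −4x = −8, so x = 2.
Then 2E = 40 + 10·2 = 60, so E = 30, V = 2E/3 = 20, F = 10 + 2 = 12.

2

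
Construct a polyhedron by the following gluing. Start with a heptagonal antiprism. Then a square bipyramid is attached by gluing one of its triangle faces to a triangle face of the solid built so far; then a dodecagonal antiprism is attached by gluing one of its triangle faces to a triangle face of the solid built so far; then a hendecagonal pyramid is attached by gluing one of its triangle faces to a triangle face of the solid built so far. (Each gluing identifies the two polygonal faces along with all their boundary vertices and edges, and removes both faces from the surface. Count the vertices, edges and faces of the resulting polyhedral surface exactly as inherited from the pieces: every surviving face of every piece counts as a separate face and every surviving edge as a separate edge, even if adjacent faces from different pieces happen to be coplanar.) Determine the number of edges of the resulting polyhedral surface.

101

A heptagonal antiprism: V=14, E=28, F=16.
Attach a square bipyramid (V=6, E=12, F=8) along a 3-gon: merge 3 vertices and 3 edges, delete both glued faces → V=17, E=37, F=22.
Attach a dodecagonal antiprism (V=24, E=48, F=26) along a 3-gon: merge 3 vertices and 3 edges, delete both glued faces → V=38, E=82, F=46.
Attach a hendecagonal pyramid (V=12, E=22, F=12) along a 3-gon: merge 3 vertices and 3 edges, delete both glued faces → V=47, E=101, F=56.
Check: V − E + F = 47 − 101 + 56 = 2.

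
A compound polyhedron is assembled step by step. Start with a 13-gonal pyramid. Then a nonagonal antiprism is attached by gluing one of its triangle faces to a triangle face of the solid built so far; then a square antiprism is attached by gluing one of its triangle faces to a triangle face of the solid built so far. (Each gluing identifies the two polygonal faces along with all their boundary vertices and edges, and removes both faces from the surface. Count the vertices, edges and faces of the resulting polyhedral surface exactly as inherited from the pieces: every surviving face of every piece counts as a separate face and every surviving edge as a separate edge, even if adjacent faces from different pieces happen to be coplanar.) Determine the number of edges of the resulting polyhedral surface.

72

A 13-gonal pyramid: V=14, E=26, F=14.
Attach a nonagonal antiprism (V=18, E=36, F=20) along a 3-gon: merge 3 vertices and 3 edges, delete both glued faces → V=29, E=59, F=32.
Attach a square antiprism (V=8, E=16, F=10) along a 3-gon: merge 3 vertices and 3 edges, delete both glued faces → V=34, E=72, F=40.
Check: V − E + F = 34 − 72 + 40 = 2.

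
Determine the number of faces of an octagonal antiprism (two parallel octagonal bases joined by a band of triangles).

18

An antiprism on an n-gon has two n-gon caps and 2n triangles: V = 2·8 = 16, E = 4·8 = 32, F = 2·8 + 2 = 18.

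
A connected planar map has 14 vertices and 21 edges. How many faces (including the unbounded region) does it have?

Euler's formula for a connected plane graph: V − E + F = 2, so F = 2 − 14 + 21 = 9.

9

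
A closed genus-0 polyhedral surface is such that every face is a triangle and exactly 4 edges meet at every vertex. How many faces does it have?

8

Each face has 3 edges and each edge borders two faces, so 2E = 3F.
Each vertex has degree 4, so 4V = 2E and hence V = 3F/4.
Euler: V − E + F = 2 ⇒ (3F/4) − (3F/2) + F = 2.
Multiply by 8: (6 − 12 + 8)F = 16, i.e. 2F = 16.
So F = 8, E = 3·8/2 = 12, V = 3·8/4 = 6.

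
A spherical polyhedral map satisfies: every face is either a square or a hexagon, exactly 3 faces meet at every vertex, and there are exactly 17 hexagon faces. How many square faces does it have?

6

Let x be the number of squares; then F = 17 + x.
Edge–face incidences: 2E = 6·17 + 4·x = 102 + 4x.
Every vertex has degree 3, so 3V = 2E.
Euler: V − E + F = 2 ⇒ (2E)/3 − E + (17 + x) = 2.
Multiply by 6: 2·(2E) − 3·(2E) + 6·(17 + x) = 12, i.e. 102 + 6x − (102 + 4x) = 12.
Collecting terms: 2x = 12, so x = 6.
Then 2E = 102 + 4·6 = 126, so E = 63, V = 2E/3 = 42, F = 17 + 6 = 23.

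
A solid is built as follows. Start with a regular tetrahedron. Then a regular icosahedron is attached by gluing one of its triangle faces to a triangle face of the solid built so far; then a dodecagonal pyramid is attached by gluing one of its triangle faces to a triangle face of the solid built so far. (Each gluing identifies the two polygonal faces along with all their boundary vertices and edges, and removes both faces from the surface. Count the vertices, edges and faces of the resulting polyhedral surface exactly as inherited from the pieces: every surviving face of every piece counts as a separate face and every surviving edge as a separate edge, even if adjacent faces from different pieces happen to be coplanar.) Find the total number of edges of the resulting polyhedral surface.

54

A regular tetrahedron: V=4, E=6, F=4.
Attach a regular icosahedron (V=12, E=30, F=20) along a 3-gon: merge 3 vertices and 3 edges, delete both glued faces → V=13, E=33, F=22.
Attach a dodecagonal pyramid (V=13, E=24, F=13) along a 3-gon: merge 3 vertices and 3 edges, delete both glued faces → V=23, E=54, F=33.
Check: V − E + F = 23 − 54 + 33 = 2.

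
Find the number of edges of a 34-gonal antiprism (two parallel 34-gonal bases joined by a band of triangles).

An antiprism on an n-gon has two n-gon caps and 2n triangles: V = 2·34 = 68, E = 4·34 = 136, F = 2·34 + 2 = 70.
Check: V − E + F = 68 − 136 + 70 = 2.

136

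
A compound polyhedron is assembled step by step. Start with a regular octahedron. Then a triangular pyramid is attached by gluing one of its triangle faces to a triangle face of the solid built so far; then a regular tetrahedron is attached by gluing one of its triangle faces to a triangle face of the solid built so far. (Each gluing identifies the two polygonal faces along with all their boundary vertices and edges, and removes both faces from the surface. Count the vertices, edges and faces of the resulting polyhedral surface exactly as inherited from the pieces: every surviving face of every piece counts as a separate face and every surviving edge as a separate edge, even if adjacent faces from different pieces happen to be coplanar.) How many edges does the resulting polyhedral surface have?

A regular octahedron: V=6, E=12, F=8.
Attach a triangular pyramid (V=4, E=6, F=4) along a 3-gon: merge 3 vertices and 3 edges, delete both glued faces → V=7, E=15, F=10.
Attach a regular tetrahedron (V=4, E=6, F=4) along a 3-gon: merge 3 vertices and 3 edges, delete both glued faces → V=8, E=18, F=12.
Check: V − E + F = 8 − 18 + 12 = 2.

18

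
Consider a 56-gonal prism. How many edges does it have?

A prism on an n-gon has two n-gon bases and n rectangular sides: V = 2·56 = 112, E = 3·56 = 168, F = 56 + 2 = 58.
Check: V − E + F = 112 − 168 + 58 = 2.

168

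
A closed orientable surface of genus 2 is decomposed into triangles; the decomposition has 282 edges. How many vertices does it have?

χ = 2 − 2·2 = -2, and every face is a triangle so 3F = 2E.
F = 2E/3 = 188. Then V = -2 + E − F = -2 + 282 − 188 = 92.

92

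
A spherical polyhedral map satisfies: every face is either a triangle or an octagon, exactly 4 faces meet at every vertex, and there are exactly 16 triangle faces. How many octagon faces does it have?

Let x be the number of octagons; then F = 16 + x.
Edge–face incidences: 2E = 3·16 + 8·x = 48 + 8x.
Every vertex has degree 4, so 4V = 2E.
Euler: V − E + F = 2 ⇒ (2E)/4 − E + (16 + x) = 2.
Multiply by 8: 2·(2E) − 4·(2E) + 8·(16 + x) = 16, i.e. 128 + 8x − 2·(48 + 8x) = 16.
Collecting terms: −8x + 32 = 16, so −8x = −16, so x = 2.
Then 2E = 48 + 8·2 = 64, so E = 32, V = 2E/4 = 16, F = 16 + 2 = 18.

2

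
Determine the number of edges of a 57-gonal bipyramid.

171

A bipyramid over an n-gon has 2n triangular faces and n + 2 vertices: V = 57 + 2 = 59, E = 3·57 = 171, F = 2·57 = 114.
Check: V − E + F = 59 − 171 + 114 = 2.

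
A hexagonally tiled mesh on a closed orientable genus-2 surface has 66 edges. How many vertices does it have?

42

χ = 2 − 2·2 = -2, and every face is a hexagon so 6F = 2E.
F = 2E/6 = 22. Then V = -2 + E − F = -2 + 66 − 22 = 42.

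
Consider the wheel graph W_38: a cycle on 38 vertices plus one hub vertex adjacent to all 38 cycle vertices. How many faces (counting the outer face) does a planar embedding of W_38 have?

W_38 has V = 38 + 1 = 39 vertices and E = 2·38 = 76 edges.
By Euler's formula F = 2 − V + E = 2 − 39 + 76 = 39.

39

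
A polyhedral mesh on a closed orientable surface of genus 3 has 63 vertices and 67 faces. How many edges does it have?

For a closed orientable surface of genus 3, χ = 2 − 2·3 = -4.
E = V + F − (-4) = 63 + 67 − (-4) = 134.

134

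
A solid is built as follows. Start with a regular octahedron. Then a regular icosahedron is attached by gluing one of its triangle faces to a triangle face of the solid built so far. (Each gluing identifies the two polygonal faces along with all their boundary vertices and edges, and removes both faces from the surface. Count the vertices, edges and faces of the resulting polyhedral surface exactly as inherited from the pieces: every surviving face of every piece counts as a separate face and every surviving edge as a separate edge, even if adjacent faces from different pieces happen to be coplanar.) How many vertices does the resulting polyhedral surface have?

A regular octahedron: V=6, E=12, F=8.
Attach a regular icosahedron (V=12, E=30, F=20) along a 3-gon: merge 3 vertices and 3 edges, delete both glued faces → V=15, E=39, F=26.
Check: V − E + F = 15 − 39 + 26 = 2.

15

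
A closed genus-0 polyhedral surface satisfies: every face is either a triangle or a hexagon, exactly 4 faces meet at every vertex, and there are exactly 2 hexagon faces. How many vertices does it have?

12

Let x be the number of triangles; then F = 2 + x.
Edge–face incidences: 2E = 6·2 + 3·x = 12 + 3x.
Every vertex has degree 4, so 4V = 2E.
Euler: V − E + F = 2 ⇒ (2E)/4 − E + (2 + x) = 2.
Multiply by 8: 2·(2E) − 4·(2E) + 8·(2 + x) = 16, i.e. 16 + 8x − 2·(12 + 3x) = 16.
Collecting terms: 2x − 8 = 16, so 2x = 24, so x = 12.
Then 2E = 12 + 3·12 = 48, so E = 24, V = 2E/4 = 12, F = 2 + 12 = 14.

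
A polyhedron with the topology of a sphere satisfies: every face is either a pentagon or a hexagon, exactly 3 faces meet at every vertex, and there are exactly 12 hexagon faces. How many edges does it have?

66

Let x be the number of pentagons; then F = 12 + x.
Edge–face incidences: 2E = 6·12 + 5·x = 72 + 5x.
Every vertex has degree 3, so 3V = 2E.
Euler: V − E + F = 2 ⇒ (2E)/3 − E + (12 + x) = 2.
Multiply by 6: 2·(2E) − 3·(2E) + 6·(12 + x) = 12, i.e. 72 + 6x − (72 + 5x) = 12.
Collecting terms: x = 12.
Then 2E = 72 + 5·12 = 132, so E = 66, V = 2E/3 = 44, F = 12 + 12 = 24.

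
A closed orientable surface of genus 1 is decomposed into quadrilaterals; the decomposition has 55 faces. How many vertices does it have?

χ = 2 − 2·1 = 0, and every face is a square so 4F = 2E.
E = 4·55/2 = 110. Then V = 0 + E − F = 0 + 110 − 55 = 55.

55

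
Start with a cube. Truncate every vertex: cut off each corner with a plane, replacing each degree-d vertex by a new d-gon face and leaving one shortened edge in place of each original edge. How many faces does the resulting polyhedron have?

14

The base solid has V = 8, E = 12, F = 6.
Truncation replaces each original edge-end by a new vertex, so V′ = 2E = 24.
Each original edge survives, and each old vertex of degree d contributes d new edges; summing degrees gives Σd = 2E, so E′ = E + 2E = 3E = 36.
Each original face survives and each original vertex becomes one new face: F′ = F + V = 14.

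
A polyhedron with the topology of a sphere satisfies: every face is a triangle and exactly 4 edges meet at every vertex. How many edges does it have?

Each face has 3 edges and each edge borders two faces, so 2E = 3F.
Each vertex has degree 4, so 4V = 2E and hence V = 3F/4.
Euler: V − E + F = 2 ⇒ (3F/4) − (3F/2) + F = 2.
Multiply by 8: (6 − 12 + 8)F = 16, i.e. 2F = 16.
So F = 8, E = 3·8/2 = 12, V = 3·8/4 = 6.

12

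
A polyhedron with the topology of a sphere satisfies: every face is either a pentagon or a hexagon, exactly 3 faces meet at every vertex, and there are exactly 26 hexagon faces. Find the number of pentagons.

Let x be the number of pentagons; then F = 26 + x.
Edge–face incidences: 2E = 6·26 + 5·x = 156 + 5x.
Every vertex has degree 3, so 3V = 2E.
Euler: V − E + F = 2 ⇒ (2E)/3 − E + (26 + x) = 2.
Multiply by 6: 2·(2E) − 3·(2E) + 6·(26 + x) = 12, i.e. 156 + 6x − (156 + 5x) = 12.
Collecting terms: x = 12.
Then 2E = 156 + 5·12 = 216, so E = 108, V = 2E/3 = 72, F = 26 + 12 = 38.

12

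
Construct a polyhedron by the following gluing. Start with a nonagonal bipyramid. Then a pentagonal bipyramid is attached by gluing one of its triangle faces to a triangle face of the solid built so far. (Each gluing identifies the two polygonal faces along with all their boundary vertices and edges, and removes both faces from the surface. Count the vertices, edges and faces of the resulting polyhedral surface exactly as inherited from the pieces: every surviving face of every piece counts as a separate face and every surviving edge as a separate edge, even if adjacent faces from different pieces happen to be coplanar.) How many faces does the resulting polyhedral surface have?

A nonagonal bipyramid: V=11, E=27, F=18.
Attach a pentagonal bipyramid (V=7, E=15, F=10) along a 3-gon: merge 3 vertices and 3 edges, delete both glued faces → V=15, E=39, F=26.
Check: V − E + F = 15 − 39 + 26 = 2.

26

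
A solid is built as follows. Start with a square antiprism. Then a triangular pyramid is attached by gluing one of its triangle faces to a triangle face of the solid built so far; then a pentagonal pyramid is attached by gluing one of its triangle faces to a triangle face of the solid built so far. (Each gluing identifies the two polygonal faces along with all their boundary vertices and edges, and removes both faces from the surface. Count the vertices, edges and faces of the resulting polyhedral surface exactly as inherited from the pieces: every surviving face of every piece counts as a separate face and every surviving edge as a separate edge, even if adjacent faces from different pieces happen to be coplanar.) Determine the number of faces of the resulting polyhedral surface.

16

A square antiprism: V=8, E=16, F=10.
Attach a triangular pyramid (V=4, E=6, F=4) along a 3-gon: merge 3 vertices and 3 edges, delete both glued faces → V=9, E=19, F=12.
Attach a pentagonal pyramid (V=6, E=10, F=6) along a 3-gon: merge 3 vertices and 3 edges, delete both glued faces → V=12, E=26, F=16.
Check: V − E + F = 12 − 26 + 16 = 2.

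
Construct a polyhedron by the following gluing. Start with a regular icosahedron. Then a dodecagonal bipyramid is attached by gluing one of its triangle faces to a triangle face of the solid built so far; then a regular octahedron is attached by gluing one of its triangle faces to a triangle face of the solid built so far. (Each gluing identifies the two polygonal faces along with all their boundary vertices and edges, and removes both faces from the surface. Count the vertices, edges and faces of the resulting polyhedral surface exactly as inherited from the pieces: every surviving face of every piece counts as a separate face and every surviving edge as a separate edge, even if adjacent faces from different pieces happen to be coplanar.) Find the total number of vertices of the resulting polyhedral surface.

26

A regular icosahedron: V=12, E=30, F=20.
Attach a dodecagonal bipyramid (V=14, E=36, F=24) along a 3-gon: merge 3 vertices and 3 edges, delete both glued faces → V=23, E=63, F=42.
Attach a regular octahedron (V=6, E=12, F=8) along a 3-gon: merge 3 vertices and 3 edges, delete both glued faces → V=26, E=72, F=48.
Check: V − E + F = 26 − 72 + 48 = 2.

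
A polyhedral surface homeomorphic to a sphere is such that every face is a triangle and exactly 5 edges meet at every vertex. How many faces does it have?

20

Each face has 3 edges and each edge borders two faces, so 2E = 3F.
Each vertex has degree 5, so 5V = 2E and hence V = 3F/5.
Euler: V − E + F = 2 ⇒ (3F/5) − (3F/2) + F = 2.
Multiply by 10: (6 − 15 + 10)F = 20, i.e. 1F = 20.
So F = 20, E = 3·20/2 = 30, V = 3·20/5 = 12.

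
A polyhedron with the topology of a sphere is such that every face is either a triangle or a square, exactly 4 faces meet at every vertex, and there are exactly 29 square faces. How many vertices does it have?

Let x be the number of triangles; then F = 29 + x.
Edge–face incidences: 2E = 4·29 + 3·x = 116 + 3x.
Every vertex has degree 4, so 4V = 2E.
Euler: V − E + F = 2 ⇒ (2E)/4 − E + (29 + x) = 2.
Multiply by 8: 2·(2E) − 4·(2E) + 8·(29 + x) = 16, i.e. 232 + 8x − 2·(116 + 3x) = 16.
Collecting terms: 2x = 16, so x = 8.
Then 2E = 116 + 3·8 = 140, so E = 70, V = 2E/4 = 35, F = 29 + 8 = 37.

35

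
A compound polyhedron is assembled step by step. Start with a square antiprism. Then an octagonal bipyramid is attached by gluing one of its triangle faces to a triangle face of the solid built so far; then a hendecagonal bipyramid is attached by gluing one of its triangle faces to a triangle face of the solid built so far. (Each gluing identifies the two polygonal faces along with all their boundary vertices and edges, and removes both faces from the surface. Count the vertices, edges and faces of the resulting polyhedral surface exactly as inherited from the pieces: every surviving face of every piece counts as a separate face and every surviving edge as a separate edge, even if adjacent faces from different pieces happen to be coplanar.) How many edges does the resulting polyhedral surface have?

A square antiprism: V=8, E=16, F=10.
Attach an octagonal bipyramid (V=10, E=24, F=16) along a 3-gon: merge 3 vertices and 3 edges, delete both glued faces → V=15, E=37, F=24.
Attach a hendecagonal bipyramid (V=13, E=33, F=22) along a 3-gon: merge 3 vertices and 3 edges, delete both glued faces → V=25, E=67, F=44.
Check: V − E + F = 25 − 67 + 44 = 2.

67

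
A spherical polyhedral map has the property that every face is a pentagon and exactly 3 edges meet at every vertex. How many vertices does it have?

20

Each face has 5 edges and each edge borders two faces, so 2E = 5F.
Each vertex has degree 3, so 3V = 2E and hence V = 5F/3.
Euler: V − E + F = 2 ⇒ (5F/3) − (5F/2) + F = 2.
Multiply by 6: (10 − 15 + 6)F = 12, i.e. 1F = 12.
So F = 12, E = 5·12/2 = 30, V = 5·12/3 = 20.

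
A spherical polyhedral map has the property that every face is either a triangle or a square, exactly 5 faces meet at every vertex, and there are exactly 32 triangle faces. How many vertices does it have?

Let x be the number of squares; then F = 32 + x.
Edge–face incidences: 2E = 3·32 + 4·x = 96 + 4x.
Every vertex has degree 5, so 5V = 2E.
Euler: V − E + F = 2 ⇒ (2E)/5 − E + (32 + x) = 2.
Multiply by 10: 2·(2E) − 5·(2E) + 10·(32 + x) = 20, i.e. 320 + 10x − 3·(96 + 4x) = 20.
Collecting terms: −2x + 32 = 20, so −2x = −12, so x = 6.
Then 2E = 96 + 4·6 = 120, so E = 60, V = 2E/5 = 24, F = 32 + 6 = 38.

24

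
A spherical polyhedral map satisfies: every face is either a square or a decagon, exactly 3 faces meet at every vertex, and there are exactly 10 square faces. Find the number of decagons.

2

Let x be the number of decagons; then F = 10 + x.
Edge–face incidences: 2E = 4·10 + 10·x = 40 + 10x.
Every vertex has degree 3, so 3V = 2E.
Euler: V − E + F = 2 ⇒ (2E)/3 − E + (10 + x) = 2.
Multiply by 6: 2·(2E) − 3·(2E) + 6·(10 + x) = 12, i.e. 60 + 6x − (40 + 10x) = 12.
Collecting terms: −4x + 20 = 12, so −4x = −8, so x = 2.
Then 2E = 40 + 10·2 = 60, so E = 30, V = 2E/3 = 20, F = 10 + 2 = 12.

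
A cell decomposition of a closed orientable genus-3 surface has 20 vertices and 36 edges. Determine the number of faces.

12

For a closed orientable surface of genus 3, χ = 2 − 2·3 = -4.
F = -4 − V + E = -4 − 20 + 36 = 12.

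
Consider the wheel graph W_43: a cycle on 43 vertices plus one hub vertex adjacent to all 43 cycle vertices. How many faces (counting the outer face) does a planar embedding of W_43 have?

W_43 has V = 43 + 1 = 44 vertices and E = 2·43 = 86 edges.
By Euler's formula F = 2 − V + E = 2 − 44 + 86 = 44.

44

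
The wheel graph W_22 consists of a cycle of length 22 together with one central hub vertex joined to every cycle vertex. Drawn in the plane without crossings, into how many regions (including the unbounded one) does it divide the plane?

23

W_22 has V = 22 + 1 = 23 vertices and E = 2·22 = 44 edges.
By Euler's formula F = 2 − V + E = 2 − 23 + 44 = 23.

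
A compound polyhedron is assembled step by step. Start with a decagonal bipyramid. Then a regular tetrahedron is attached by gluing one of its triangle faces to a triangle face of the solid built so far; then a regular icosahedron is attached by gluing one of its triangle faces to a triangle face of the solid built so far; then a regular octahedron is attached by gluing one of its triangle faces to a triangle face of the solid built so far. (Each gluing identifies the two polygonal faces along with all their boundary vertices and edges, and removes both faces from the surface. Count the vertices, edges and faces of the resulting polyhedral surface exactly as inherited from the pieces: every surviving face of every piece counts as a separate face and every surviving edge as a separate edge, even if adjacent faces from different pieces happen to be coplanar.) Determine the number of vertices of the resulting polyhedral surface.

A decagonal bipyramid: V=12, E=30, F=20.
Attach a regular tetrahedron (V=4, E=6, F=4) along a 3-gon: merge 3 vertices and 3 edges, delete both glued faces → V=13, E=33, F=22.
Attach a regular icosahedron (V=12, E=30, F=20) along a 3-gon: merge 3 vertices and 3 edges, delete both glued faces → V=22, E=60, F=40.
Attach a regular octahedron (V=6, E=12, F=8) along a 3-gon: merge 3 vertices and 3 edges, delete both glued faces → V=25, E=69, F=46.
Check: V − E + F = 25 − 69 + 46 = 2.

25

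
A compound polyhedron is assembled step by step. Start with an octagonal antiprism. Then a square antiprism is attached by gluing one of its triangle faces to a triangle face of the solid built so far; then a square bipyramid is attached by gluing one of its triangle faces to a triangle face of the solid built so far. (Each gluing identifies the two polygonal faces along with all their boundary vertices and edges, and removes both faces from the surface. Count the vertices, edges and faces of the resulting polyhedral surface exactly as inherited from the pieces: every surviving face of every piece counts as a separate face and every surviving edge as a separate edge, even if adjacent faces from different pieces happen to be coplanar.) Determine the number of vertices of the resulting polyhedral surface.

24

An octagonal antiprism: V=16, E=32, F=18.
Attach a square antiprism (V=8, E=16, F=10) along a 3-gon: merge 3 vertices and 3 edges, delete both glued faces → V=21, E=45, F=26.
Attach a square bipyramid (V=6, E=12, F=8) along a 3-gon: merge 3 vertices and 3 edges, delete both glued faces → V=24, E=54, F=32.
Check: V − E + F = 24 − 54 + 32 = 2.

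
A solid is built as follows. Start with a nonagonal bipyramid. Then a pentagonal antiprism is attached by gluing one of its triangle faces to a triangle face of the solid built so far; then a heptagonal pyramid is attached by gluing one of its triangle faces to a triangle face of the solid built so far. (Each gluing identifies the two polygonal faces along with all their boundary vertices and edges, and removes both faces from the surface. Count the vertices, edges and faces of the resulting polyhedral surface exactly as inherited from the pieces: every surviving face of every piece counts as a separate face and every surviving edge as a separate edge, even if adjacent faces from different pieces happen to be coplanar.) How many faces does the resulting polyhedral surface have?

A nonagonal bipyramid: V=11, E=27, F=18.
Attach a pentagonal antiprism (V=10, E=20, F=12) along a 3-gon: merge 3 vertices and 3 edges, delete both glued faces → V=18, E=44, F=28.
Attach a heptagonal pyramid (V=8, E=14, F=8) along a 3-gon: merge 3 vertices and 3 edges, delete both glued faces → V=23, E=55, F=34.
Check: V − E + F = 23 − 55 + 34 = 2.

34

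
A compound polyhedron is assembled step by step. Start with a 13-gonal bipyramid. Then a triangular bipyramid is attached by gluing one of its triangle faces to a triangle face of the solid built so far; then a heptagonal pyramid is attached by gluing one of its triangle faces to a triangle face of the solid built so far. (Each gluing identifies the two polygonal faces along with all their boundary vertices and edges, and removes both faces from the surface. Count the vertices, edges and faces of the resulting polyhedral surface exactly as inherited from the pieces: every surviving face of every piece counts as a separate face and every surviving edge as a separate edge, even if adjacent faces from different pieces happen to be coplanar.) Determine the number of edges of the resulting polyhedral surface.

56

A 13-gonal bipyramid: V=15, E=39, F=26.
Attach a triangular bipyramid (V=5, E=9, F=6) along a 3-gon: merge 3 vertices and 3 edges, delete both glued faces → V=17, E=45, F=30.
Attach a heptagonal pyramid (V=8, E=14, F=8) along a 3-gon: merge 3 vertices and 3 edges, delete both glued faces → V=22, E=56, F=36.
Check: V − E + F = 22 − 56 + 36 = 2.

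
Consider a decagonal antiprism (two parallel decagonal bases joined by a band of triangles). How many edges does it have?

40

An antiprism on an n-gon has two n-gon caps and 2n triangles: V = 2·10 = 20, E = 4·10 = 40, F = 2·10 + 2 = 22.
Check: V − E + F = 20 − 40 + 22 = 2.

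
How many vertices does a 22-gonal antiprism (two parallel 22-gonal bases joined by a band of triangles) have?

An antiprism on an n-gon has two n-gon caps and 2n triangles: V = 2·22 = 44, E = 4·22 = 88, F = 2·22 + 2 = 46.
Check: V − E + F = 44 − 88 + 46 = 2.

44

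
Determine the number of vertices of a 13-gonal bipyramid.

A bipyramid over an n-gon has 2n triangular faces and n + 2 vertices: V = 13 + 2 = 15, E = 3·13 = 39, F = 2·13 = 26.

15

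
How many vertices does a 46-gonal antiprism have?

92

An antiprism on an n-gon has two n-gon caps and 2n triangles: V = 2·46 = 92, E = 4·46 = 184, F = 2·46 + 2 = 94.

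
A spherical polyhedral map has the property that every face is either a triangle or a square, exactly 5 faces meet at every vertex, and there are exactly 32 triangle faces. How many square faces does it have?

6

Let x be the number of squares; then F = 32 + x.
Edge–face incidences: 2E = 3·32 + 4·x = 96 + 4x.
Every vertex has degree 5, so 5V = 2E.
Euler: V − E + F = 2 ⇒ (2E)/5 − E + (32 + x) = 2.
Multiply by 10: 2·(2E) − 5·(2E) + 10·(32 + x) = 20, i.e. 320 + 10x − 3·(96 + 4x) = 20.
Collecting terms: −2x + 32 = 20, so −2x = −12, so x = 6.
Then 2E = 96 + 4·6 = 120, so E = 60, V = 2E/5 = 24, F = 32 + 6 = 38.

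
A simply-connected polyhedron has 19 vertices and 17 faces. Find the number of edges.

Here V − E + F = 2.
E = V + F − (2) = 19 + 17 − (2) = 34.

34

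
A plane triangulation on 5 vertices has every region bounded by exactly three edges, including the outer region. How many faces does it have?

In a plane triangulation 3F = 2E and V − E + F = 2, so F = 2V − 4 = 2·5 − 4 = 6.

6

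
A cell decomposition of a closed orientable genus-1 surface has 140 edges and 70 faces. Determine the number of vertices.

70

For a closed orientable surface of genus 1, χ = 2 − 2·1 = 0.
V = 0 + E − F = 0 + 140 − 70 = 70.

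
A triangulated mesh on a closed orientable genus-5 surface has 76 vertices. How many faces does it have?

χ = 2 − 2·5 = -8, and every face is a triangle so 3F = 2E.
V − E + F = -8 with E = 3F/2 gives 76 − (3/2 − 1)·F = -8, so F = 168 and E = 252.

168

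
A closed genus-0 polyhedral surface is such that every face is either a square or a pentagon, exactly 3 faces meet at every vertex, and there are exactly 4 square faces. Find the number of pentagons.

Let x be the number of pentagons; then F = 4 + x.
Edge–face incidences: 2E = 4·4 + 5·x = 16 + 5x.
Every vertex has degree 3, so 3V = 2E.
Euler: V − E + F = 2 ⇒ (2E)/3 − E + (4 + x) = 2.
Multiply by 6: 2·(2E) − 3·(2E) + 6·(4 + x) = 12, i.e. 24 + 6x − (16 + 5x) = 12.
Collecting terms: x + 8 = 12, so x = 4.
Then 2E = 16 + 5·4 = 36, so E = 18, V = 2E/3 = 12, F = 4 + 4 = 8.

4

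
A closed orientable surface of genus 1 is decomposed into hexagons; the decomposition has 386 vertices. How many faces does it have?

χ = 2 − 2·1 = 0, and every face is a hexagon so 6F = 2E.
V − E + F = 0 with E = 6F/2 gives 386 − (6/2 − 1)·F = 0, so F = 193 and E = 579.

193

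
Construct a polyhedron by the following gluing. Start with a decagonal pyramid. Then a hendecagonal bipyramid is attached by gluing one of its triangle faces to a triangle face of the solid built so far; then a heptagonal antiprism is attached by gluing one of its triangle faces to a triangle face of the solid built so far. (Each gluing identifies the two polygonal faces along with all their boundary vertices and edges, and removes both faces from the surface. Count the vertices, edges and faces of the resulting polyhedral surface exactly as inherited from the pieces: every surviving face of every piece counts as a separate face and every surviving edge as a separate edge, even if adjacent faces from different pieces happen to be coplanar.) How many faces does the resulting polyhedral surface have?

45

A decagonal pyramid: V=11, E=20, F=11.
Attach a hendecagonal bipyramid (V=13, E=33, F=22) along a 3-gon: merge 3 vertices and 3 edges, delete both glued faces → V=21, E=50, F=31.
Attach a heptagonal antiprism (V=14, E=28, F=16) along a 3-gon: merge 3 vertices and 3 edges, delete both glued faces → V=32, E=75, F=45.
Check: V − E + F = 32 − 75 + 45 = 2.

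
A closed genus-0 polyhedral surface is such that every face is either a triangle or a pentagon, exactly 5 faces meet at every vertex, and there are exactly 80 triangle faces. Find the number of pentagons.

Let x be the number of pentagons; then F = 80 + x.
Edge–face incidences: 2E = 3·80 + 5·x = 240 + 5x.
Every vertex has degree 5, so 5V = 2E.
Euler: V − E + F = 2 ⇒ (2E)/5 − E + (80 + x) = 2.
Multiply by 10: 2·(2E) − 5·(2E) + 10·(80 + x) = 20, i.e. 800 + 10x − 3·(240 + 5x) = 20.
Collecting terms: −5x + 80 = 20, so −5x = −60, so x = 12.
Then 2E = 240 + 5·12 = 300, so E = 150, V = 2E/5 = 60, F = 80 + 12 = 92.

12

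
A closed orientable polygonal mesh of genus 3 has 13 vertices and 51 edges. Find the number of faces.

For a closed orientable surface of genus 3, χ = 2 − 2·3 = -4.
F = -4 − V + E = -4 − 13 + 51 = 34.

34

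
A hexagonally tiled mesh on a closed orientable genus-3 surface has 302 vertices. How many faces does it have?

153

χ = 2 − 2·3 = -4, and every face is a hexagon so 6F = 2E.
V − E + F = -4 with E = 6F/2 gives 302 − (6/2 − 1)·F = -4, so F = 153 and E = 459.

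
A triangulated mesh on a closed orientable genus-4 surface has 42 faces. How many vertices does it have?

15

χ = 2 − 2·4 = -6, and every face is a triangle so 3F = 2E.
E = 3·42/2 = 63. Then V = -6 + E − F = -6 + 63 − 42 = 15.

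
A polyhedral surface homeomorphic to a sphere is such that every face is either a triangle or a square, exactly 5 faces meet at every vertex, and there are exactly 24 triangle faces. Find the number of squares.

2

Let x be the number of squares; then F = 24 + x.
Edge–face incidences: 2E = 3·24 + 4·x = 72 + 4x.
Every vertex has degree 5, so 5V = 2E.
Euler: V − E + F = 2 ⇒ (2E)/5 − E + (24 + x) = 2.
Multiply by 10: 2·(2E) − 5·(2E) + 10·(24 + x) = 20, i.e. 240 + 10x − 3·(72 + 4x) = 20.
Collecting terms: −2x + 24 = 20, so −2x = −4, so x = 2.
Then 2E = 72 + 4·2 = 80, so E = 40, V = 2E/5 = 16, F = 24 + 2 = 26.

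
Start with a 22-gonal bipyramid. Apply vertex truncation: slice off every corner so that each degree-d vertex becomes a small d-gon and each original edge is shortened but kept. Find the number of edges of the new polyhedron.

198

The base solid has V = 24, E = 66, F = 44.
Truncation replaces each original edge-end by a new vertex, so V′ = 2E = 132.
Each original edge survives, and each old vertex of degree d contributes d new edges; summing degrees gives Σd = 2E, so E′ = E + 2E = 3E = 198.
Each original face survives and each original vertex becomes one new face: F′ = F + V = 68.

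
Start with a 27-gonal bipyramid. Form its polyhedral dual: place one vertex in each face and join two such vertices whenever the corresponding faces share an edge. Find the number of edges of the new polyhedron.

The base solid has V = 29, E = 81, F = 54.
The dual swaps V and F and preserves E: V′ = F = 54, E′ = E = 81, F′ = V = 29.

81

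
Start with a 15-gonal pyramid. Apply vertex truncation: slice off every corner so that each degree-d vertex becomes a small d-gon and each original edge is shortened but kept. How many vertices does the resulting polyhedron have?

The base solid has V = 16, E = 30, F = 16.
Truncation replaces each original edge-end by a new vertex, so V′ = 2E = 60.
Each original edge survives, and each old vertex of degree d contributes d new edges; summing degrees gives Σd = 2E, so E′ = E + 2E = 3E = 90.
Each original face survives and each original vertex becomes one new face: F′ = F + V = 32.

60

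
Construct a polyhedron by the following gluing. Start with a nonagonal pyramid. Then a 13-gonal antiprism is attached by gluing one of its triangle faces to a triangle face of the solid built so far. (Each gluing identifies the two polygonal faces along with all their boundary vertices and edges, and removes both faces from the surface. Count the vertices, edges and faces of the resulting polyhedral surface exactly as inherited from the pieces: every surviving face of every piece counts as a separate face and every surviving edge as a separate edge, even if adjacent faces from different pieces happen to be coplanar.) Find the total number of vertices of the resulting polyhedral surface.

33

A nonagonal pyramid: V=10, E=18, F=10.
Attach a 13-gonal antiprism (V=26, E=52, F=28) along a 3-gon: merge 3 vertices and 3 edges, delete both glued faces → V=33, E=67, F=36.
Check: V − E + F = 33 − 67 + 36 = 2.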